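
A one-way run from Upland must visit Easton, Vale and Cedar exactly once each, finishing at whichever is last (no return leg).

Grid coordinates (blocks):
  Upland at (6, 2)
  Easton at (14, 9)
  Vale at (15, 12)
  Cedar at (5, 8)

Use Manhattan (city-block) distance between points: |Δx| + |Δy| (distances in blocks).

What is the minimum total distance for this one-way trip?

Shortest open route: 21 blocks.

There are 3! = 6 possible orderings.
Upland → Easton → Vale → Cedar: 15+4+14 = 33
Upland → Easton → Cedar → Vale: 15+10+14 = 39
Upland → Vale → Easton → Cedar: 19+4+10 = 33
Upland → Vale → Cedar → Easton: 19+14+10 = 43
Upland → Cedar → Easton → Vale: 7+10+4 = 21
Upland → Cedar → Vale → Easton: 7+14+4 = 25
The minimum is 21.
One shortest path: Upland → Cedar → Easton → Vale.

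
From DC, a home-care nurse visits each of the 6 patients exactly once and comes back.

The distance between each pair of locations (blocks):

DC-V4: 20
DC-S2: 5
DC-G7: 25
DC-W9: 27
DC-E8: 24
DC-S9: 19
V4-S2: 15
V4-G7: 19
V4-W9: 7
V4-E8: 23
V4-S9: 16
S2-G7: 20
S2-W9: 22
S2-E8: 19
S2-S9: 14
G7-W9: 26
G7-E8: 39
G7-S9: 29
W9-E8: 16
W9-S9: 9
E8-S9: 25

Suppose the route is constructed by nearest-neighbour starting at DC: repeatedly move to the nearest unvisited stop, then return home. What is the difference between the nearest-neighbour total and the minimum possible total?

From DC: S2=5, S9=19, V4=20, E8=24, G7=25, W9=27 → choose S2 (5).
From S2: S9=14, V4=15, E8=19, G7=20, W9=22 → choose S9 (14).
From S9: W9=9, V4=16, E8=25, G7=29 → choose W9 (9).
From W9: V4=7, E8=16, G7=26 → choose V4 (7).
From V4: G7=19, E8=23 → choose G7 (19).
From G7: E8=39 → choose E8 (39).
NN route DC → S2 → S9 → W9 → V4 → G7 → E8 → DC costs 117.
Optimal: DC → S2 → G7 → V4 → W9 → S9 → E8 → DC costs 109 (by enumerating all 360 distinct tours).
Excess = 117 − 109 = 8.

The nearest-neighbour route is 8 blocks longer than optimal.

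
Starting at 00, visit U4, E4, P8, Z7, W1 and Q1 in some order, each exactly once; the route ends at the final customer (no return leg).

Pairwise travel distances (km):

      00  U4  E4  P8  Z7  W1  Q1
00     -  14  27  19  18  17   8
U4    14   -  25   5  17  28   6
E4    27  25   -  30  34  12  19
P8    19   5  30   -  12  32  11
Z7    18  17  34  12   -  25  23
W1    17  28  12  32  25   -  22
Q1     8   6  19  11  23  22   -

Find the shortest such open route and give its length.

Minimum one-way distance = 68 km.

There are 6! = 720 possible orderings.
00 → U4 → E4 → P8 → Z7 → W1 → Q1: 14+25+30+12+25+22 = 128
00 → U4 → E4 → P8 → Z7 → Q1 → W1: 14+25+30+12+23+22 = 126
00 → U4 → E4 → P8 → W1 → Z7 → Q1: 14+25+30+32+25+23 = 149
00 → U4 → E4 → P8 → W1 → Q1 → Z7: 14+25+30+32+22+23 = 146
00 → U4 → E4 → P8 → Q1 → Z7 → W1: 14+25+30+11+23+25 = 128
00 → U4 → E4 → P8 → Q1 → W1 → Z7: 14+25+30+11+22+25 = 127
00 → U4 → E4 → Z7 → P8 → W1 → Q1: 14+25+34+12+32+22 = 139
00 → U4 → E4 → Z7 → P8 → Q1 → W1: 14+25+34+12+11+22 = 118
… (712 more)
00 → Q1 → U4 → P8 → Z7 → W1 → E4: 8+6+5+12+25+12 = 68  ← best
The minimum is 68.
One shortest path: 00 → Q1 → U4 → P8 → Z7 → W1 → E4.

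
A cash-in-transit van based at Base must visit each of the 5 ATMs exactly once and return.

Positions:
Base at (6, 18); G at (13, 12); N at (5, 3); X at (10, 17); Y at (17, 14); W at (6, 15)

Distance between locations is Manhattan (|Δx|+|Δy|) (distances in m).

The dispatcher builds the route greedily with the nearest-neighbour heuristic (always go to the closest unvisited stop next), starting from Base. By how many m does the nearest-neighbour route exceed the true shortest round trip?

Excess over optimum: 8 m.

From Base: W=3, X=5, G=13, Y=15, N=16 → choose W (3).
From W: X=6, G=10, Y=12, N=13 → choose X (6).
From X: G=8, Y=10, N=19 → choose G (8).
From G: Y=6, N=17 → choose Y (6).
From Y: N=23 → choose N (23).
NN route Base → W → X → G → Y → N → Base costs 62.
Optimal: Base → X → Y → G → N → W → Base costs 54 (by enumerating all 60 distinct tours).
Excess = 62 − 54 = 8.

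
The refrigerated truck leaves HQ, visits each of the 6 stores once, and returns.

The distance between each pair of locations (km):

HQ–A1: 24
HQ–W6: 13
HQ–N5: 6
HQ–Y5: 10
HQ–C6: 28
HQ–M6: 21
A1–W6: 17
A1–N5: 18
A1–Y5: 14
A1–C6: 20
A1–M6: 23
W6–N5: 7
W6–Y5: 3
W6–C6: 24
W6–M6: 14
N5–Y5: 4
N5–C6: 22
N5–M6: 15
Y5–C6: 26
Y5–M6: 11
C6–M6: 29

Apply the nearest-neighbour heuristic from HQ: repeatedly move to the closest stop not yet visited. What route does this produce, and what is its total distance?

From HQ: distances to unvisited — N5=6, Y5=10, W6=13, M6=21, A1=24, C6=28. Nearest is N5 (6).
From N5: distances to unvisited — Y5=4, W6=7, M6=15, A1=18, C6=22. Nearest is Y5 (4).
From Y5: distances to unvisited — W6=3, M6=11, A1=14, C6=26. Nearest is W6 (3).
From W6: distances to unvisited — M6=14, A1=17, C6=24. Nearest is M6 (14).
From M6: distances to unvisited — A1=23, C6=29. Nearest is A1 (23).
From A1: distances to unvisited — C6=20. Nearest is C6 (20).
Return C6→HQ: 28.
Total = 6 + 4 + 3 + 14 + 23 + 20 + 28 = 98.

98 km along HQ → N5 → Y5 → W6 → M6 → A1 → C6 → HQ.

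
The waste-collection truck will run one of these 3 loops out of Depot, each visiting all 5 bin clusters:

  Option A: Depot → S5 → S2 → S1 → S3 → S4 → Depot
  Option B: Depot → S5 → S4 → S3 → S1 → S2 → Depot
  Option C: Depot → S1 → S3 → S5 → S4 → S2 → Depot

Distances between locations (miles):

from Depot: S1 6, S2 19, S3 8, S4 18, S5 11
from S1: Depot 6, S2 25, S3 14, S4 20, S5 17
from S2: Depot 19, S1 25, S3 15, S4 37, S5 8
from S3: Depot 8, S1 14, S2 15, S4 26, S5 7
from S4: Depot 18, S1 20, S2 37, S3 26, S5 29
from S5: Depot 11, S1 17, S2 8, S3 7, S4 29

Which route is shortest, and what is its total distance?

Option A: 11 + 8 + 25 + 14 + 26 + 18 = 102
Option B: 11 + 29 + 26 + 14 + 25 + 19 = 124
Option C: 6 + 14 + 7 + 29 + 37 + 19 = 112

102 miles — Option A is the shortest.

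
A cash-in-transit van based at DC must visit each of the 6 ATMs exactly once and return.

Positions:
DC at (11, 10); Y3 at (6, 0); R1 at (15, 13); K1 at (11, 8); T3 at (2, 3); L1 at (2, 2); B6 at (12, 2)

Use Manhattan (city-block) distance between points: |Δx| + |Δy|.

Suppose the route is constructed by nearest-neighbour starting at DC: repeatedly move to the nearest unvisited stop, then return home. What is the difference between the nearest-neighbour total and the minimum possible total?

DC: K1=2, R1=7, B6=9, Y3=15, T3=16, L1=17 ⇒ K1
K1: B6=7, R1=9, Y3=13, T3=14, L1=15 ⇒ B6
B6: Y3=8, L1=10, T3=11, R1=14 ⇒ Y3
Y3: L1=6, T3=7, R1=22 ⇒ L1
L1: T3=1, R1=24 ⇒ T3
T3: R1=23 ⇒ R1
NN route DC → K1 → B6 → Y3 → L1 → T3 → R1 → DC costs 54.
Optimal: DC → R1 → B6 → Y3 → L1 → T3 → K1 → DC costs 52 (by enumerating all 360 distinct tours).
Excess = 54 − 52 = 2.

2 longer than the optimal tour.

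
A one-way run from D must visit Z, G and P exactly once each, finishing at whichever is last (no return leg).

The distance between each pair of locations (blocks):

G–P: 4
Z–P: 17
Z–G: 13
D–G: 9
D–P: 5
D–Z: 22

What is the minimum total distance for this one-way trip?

Shortest open route: 22 blocks.

There are 3! = 6 possible orderings.
D → Z → G → P: 22+13+4 = 39
D → Z → P → G: 22+17+4 = 43
D → G → Z → P: 9+13+17 = 39
D → G → P → Z: 9+4+17 = 30
D → P → Z → G: 5+17+13 = 35
D → P → G → Z: 5+4+13 = 22
The minimum is 22.
One shortest path: D → P → G → Z.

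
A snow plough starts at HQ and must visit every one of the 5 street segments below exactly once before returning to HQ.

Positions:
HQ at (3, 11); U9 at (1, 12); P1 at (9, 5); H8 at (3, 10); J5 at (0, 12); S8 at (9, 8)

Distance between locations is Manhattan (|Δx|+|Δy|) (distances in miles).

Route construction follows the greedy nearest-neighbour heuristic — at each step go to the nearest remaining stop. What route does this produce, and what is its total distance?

Nearest-neighbour total = 34 miles; route HQ → H8 → U9 → J5 → S8 → P1 → HQ.

From HQ: distances to unvisited — H8=1, U9=3, J5=4, S8=9, P1=12. Nearest is H8 (1).
From H8: distances to unvisited — U9=4, J5=5, S8=8, P1=11. Nearest is U9 (4).
From U9: distances to unvisited — J5=1, S8=12, P1=15. Nearest is J5 (1).
From J5: distances to unvisited — S8=13, P1=16. Nearest is S8 (13).
From S8: distances to unvisited — P1=3. Nearest is P1 (3).
Return P1→HQ: 12.
Total = 1 + 4 + 1 + 13 + 3 + 12 = 34.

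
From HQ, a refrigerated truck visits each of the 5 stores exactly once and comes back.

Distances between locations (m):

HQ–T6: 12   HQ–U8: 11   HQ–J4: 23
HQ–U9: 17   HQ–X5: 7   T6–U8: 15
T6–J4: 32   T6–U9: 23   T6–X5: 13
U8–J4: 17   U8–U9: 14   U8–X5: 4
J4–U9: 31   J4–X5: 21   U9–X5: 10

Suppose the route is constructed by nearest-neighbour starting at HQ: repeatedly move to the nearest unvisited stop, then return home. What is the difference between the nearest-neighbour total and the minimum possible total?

From HQ: X5=7, U8=11, T6=12, U9=17, J4=23 → choose X5 (7).
From X5: U8=4, U9=10, T6=13, J4=21 → choose U8 (4).
From U8: U9=14, T6=15, J4=17 → choose U9 (14).
From U9: T6=23, J4=31 → choose T6 (23).
From T6: J4=32 → choose J4 (32).
NN route HQ → X5 → U8 → U9 → T6 → J4 → HQ costs 103.
Optimal: HQ → T6 → U9 → X5 → U8 → J4 → HQ costs 89 (by enumerating all 60 distinct tours).
Excess = 103 − 89 = 14.

The nearest-neighbour route is 14 m longer than optimal.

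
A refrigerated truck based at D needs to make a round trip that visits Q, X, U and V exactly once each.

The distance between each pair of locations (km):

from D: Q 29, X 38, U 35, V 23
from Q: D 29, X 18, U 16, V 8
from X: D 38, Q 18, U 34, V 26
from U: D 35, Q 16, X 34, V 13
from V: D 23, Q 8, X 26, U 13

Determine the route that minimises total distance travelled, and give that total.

Minimum total distance: 108 km.

With 4 stops there are 4!/2 = 12 distinct round trips (a route and its reverse cost the same).
D-Q-X-U-V-D: 29+18+34+13+23 = 117
D-Q-X-V-U-D: 29+18+26+13+35 = 121
D-Q-U-X-V-D: 29+16+34+26+23 = 128
D-Q-U-V-X-D: 29+16+13+26+38 = 122
D-Q-V-X-U-D: 29+8+26+34+35 = 132
D-Q-V-U-X-D: 29+8+13+34+38 = 122
D-X-Q-U-V-D: 38+18+16+13+23 = 108
D-X-Q-V-U-D: 38+18+8+13+35 = 112
D-X-U-Q-V-D: 38+34+16+8+23 = 119
D-X-V-Q-U-D: 38+26+8+16+35 = 123
D-U-Q-X-V-D: 35+16+18+26+23 = 118
D-U-X-Q-V-D: 35+34+18+8+23 = 118
The minimum is 108.
One optimal route: D → X → Q → U → V → D (or its reverse).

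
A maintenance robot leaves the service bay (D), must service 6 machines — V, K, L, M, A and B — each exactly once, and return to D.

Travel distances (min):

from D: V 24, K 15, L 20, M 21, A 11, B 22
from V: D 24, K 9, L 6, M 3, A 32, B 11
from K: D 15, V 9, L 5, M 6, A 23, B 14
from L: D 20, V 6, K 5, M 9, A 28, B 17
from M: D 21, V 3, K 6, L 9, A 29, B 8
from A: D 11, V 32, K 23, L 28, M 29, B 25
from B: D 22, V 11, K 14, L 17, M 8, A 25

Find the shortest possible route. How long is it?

Shortest round trip = 73 min.

There are 360 distinct closed tours to check (reversals are equivalent).
D - V - K - L - M - A - B - D: 24+9+5+9+29+25+22 = 123
D - V - K - L - M - B - A - D: 24+9+5+9+8+25+11 = 91
D - V - K - L - A - M - B - D: 24+9+5+28+29+8+22 = 125
D - V - K - L - A - B - M - D: 24+9+5+28+25+8+21 = 120
D - V - K - L - B - M - A - D: 24+9+5+17+8+29+11 = 103
D - V - K - L - B - A - M - D: 24+9+5+17+25+29+21 = 130
D - V - K - M - L - A - B - D: 24+9+6+9+28+25+22 = 123
D - V - K - M - L - B - A - D: 24+9+6+9+17+25+11 = 101
… (352 more)
D - K - L - V - M - B - A - D: 15+5+6+3+8+25+11 = 73  ← best
The minimum is 73.
One optimal route: D → K → L → V → M → B → A → D (or its reverse).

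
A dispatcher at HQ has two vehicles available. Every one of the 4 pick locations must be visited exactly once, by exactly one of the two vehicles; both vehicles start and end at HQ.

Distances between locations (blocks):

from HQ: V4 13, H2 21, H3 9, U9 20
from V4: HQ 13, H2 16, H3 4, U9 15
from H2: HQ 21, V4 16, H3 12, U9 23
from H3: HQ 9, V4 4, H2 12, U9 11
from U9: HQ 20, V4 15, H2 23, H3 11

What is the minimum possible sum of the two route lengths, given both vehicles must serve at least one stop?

There are 2^3 − 1 = 7 ways to divide the 4 stops into two non-empty groups. For each, the best each vehicle can do is its own shortest tour through its group:
  {V4} + {H2, H3, U9}: 26 + 64 = 90
  {H2} + {V4, H3, U9}: 42 + 48 = 90
  {V4, H2} + {H3, U9}: 50 + 40 = 90
  {H3} + {V4, H2, U9}: 18 + 72 = 90
  {V4, H3} + {H2, U9}: 26 + 64 = 90
  {H2, H3} + {V4, U9}: 42 + 48 = 90
  … (7 splits in total)
Best: vehicle 1 HQ → V4 → HQ = 26; vehicle 2 HQ → H2 → H3 → U9 → HQ = 64; combined 90.

Minimum combined distance: 90 blocks.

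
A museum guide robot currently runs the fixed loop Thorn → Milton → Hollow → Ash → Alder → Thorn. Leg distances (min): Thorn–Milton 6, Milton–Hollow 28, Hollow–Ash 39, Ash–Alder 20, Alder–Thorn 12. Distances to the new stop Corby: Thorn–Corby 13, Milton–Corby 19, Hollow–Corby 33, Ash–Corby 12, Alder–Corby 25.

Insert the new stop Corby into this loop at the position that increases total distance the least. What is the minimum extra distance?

+6 min — insert Corby between Hollow and Ash.

Insertion cost between consecutive stops i–j is d(i,Corby) + d(Corby,j) − d(i,j):
  between Thorn and Milton: 13 + 19 − 6 = 26
  between Milton and Hollow: 19 + 33 − 28 = 24
  between Hollow and Ash: 33 + 12 − 39 = 6
  between Ash and Alder: 12 + 25 − 20 = 17
  between Alder and Thorn: 25 + 13 − 12 = 26
Cheapest insertion is between Hollow and Ash, adding 6.
New total = 105 + 6 = 111.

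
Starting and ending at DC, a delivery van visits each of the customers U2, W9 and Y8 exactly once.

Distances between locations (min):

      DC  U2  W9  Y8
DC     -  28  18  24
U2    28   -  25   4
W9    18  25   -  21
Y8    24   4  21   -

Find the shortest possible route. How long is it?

71 min — the shortest possible round trip.

DC-U2-W9-Y8-DC: 28+25+21+24 = 98
DC-U2-Y8-W9-DC: 28+4+21+18 = 71
DC-W9-U2-Y8-DC: 18+25+4+24 = 71
The minimum is 71.
One optimal route: DC → U2 → Y8 → W9 → DC (or its reverse).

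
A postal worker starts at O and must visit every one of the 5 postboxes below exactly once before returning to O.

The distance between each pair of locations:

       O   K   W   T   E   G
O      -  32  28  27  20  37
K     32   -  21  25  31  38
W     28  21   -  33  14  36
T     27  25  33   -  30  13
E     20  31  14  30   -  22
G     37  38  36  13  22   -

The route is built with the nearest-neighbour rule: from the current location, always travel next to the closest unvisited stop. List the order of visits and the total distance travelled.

At O the remaining stops are E 20, T 27, W 28, K 32, G 37; go to E.
At E the remaining stops are W 14, G 22, T 30, K 31; go to W.
At W the remaining stops are K 21, T 33, G 36; go to K.
At K the remaining stops are T 25, G 38; go to T.
At T the remaining stops are G 13; go to G.
Return G→O: 37.
Total = 20 + 14 + 21 + 25 + 13 + 37 = 130.

130 along O → E → W → K → T → G → O.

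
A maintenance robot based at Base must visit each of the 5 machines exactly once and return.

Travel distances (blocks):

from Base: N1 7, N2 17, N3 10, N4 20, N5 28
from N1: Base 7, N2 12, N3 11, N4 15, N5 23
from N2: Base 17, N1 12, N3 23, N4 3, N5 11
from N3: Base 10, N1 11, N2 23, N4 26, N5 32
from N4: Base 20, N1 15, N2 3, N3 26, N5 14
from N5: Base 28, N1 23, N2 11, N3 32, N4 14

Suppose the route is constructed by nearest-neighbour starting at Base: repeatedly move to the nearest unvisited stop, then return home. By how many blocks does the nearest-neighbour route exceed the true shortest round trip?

The nearest-neighbour route is 8 blocks longer than optimal.

From Base: N1=7, N3=10, N2=17, N4=20, N5=28 → choose N1 (7).
From N1: N3=11, N2=12, N4=15, N5=23 → choose N3 (11).
From N3: N2=23, N4=26, N5=32 → choose N2 (23).
From N2: N4=3, N5=11 → choose N4 (3).
From N4: N5=14 → choose N5 (14).
NN route Base → N1 → N3 → N2 → N4 → N5 → Base costs 86.
Optimal: Base → N1 → N2 → N4 → N5 → N3 → Base costs 78 (by enumerating all 60 distinct tours).
Excess = 86 − 78 = 8.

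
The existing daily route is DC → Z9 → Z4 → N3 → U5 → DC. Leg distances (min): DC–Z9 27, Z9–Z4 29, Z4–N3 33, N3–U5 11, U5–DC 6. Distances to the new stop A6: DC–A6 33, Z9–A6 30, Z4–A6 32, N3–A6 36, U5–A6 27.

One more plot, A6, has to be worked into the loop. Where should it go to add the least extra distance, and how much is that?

Adding 33 min by placing A6 on the Z9–Z4 leg.

Insertion cost between consecutive stops i–j is d(i,A6) + d(A6,j) − d(i,j):
  between DC and Z9: 33 + 30 − 27 = 36
  between Z9 and Z4: 30 + 32 − 29 = 33
  between Z4 and N3: 32 + 36 − 33 = 35
  between N3 and U5: 36 + 27 − 11 = 52
  between U5 and DC: 27 + 33 − 6 = 54
Cheapest insertion is between Z9 and Z4, adding 33.
New total = 106 + 33 = 139.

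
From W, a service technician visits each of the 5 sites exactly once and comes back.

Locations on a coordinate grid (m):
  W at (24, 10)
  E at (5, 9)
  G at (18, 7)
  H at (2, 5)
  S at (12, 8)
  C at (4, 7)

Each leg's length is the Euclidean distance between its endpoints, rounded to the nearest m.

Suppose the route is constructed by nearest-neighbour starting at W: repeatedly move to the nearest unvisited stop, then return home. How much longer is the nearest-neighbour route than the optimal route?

From W: G=7, S=12, E=19, C=20, H=23 → choose G (7).
From G: S=6, E=13, C=14, H=16 → choose S (6).
From S: E=7, C=8, H=10 → choose E (7).
From E: C=2, H=5 → choose C (2).
From C: H=3 → choose H (3).
NN route W → G → S → E → C → H → W costs 48.
Optimal: W → E → C → H → S → G → W costs 47 (by enumerating all 60 distinct tours).
Excess = 48 − 47 = 1.

Excess over optimum: 1 m.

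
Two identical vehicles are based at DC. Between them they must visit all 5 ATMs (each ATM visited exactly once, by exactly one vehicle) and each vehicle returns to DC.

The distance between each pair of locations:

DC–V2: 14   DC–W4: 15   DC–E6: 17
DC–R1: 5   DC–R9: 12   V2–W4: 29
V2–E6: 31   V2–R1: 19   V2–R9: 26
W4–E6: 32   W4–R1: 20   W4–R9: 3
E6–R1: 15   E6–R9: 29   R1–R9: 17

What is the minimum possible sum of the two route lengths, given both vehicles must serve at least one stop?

There are 2^4 − 1 = 15 ways to divide the 5 stops into two non-empty groups. For each, the best each vehicle can do is its own shortest tour through its group:
  {V2} + {W4, E6, R1, R9}: 28 + 67 = 95
  {W4} + {V2, E6, R1, R9}: 30 + 89 = 119
  {V2, W4} + {E6, R1, R9}: 58 + 61 = 119
  {E6} + {V2, W4, R1, R9}: 34 + 68 = 102
  {V2, E6} + {W4, R1, R9}: 62 + 40 = 102
  {W4, E6} + {V2, R1, R9}: 64 + 62 = 126
  … (15 splits in total)
Best: vehicle 1 DC → V2 → DC = 28; vehicle 2 DC → W4 → R9 → E6 → R1 → DC = 67; combined 95.

Minimum combined distance: 95.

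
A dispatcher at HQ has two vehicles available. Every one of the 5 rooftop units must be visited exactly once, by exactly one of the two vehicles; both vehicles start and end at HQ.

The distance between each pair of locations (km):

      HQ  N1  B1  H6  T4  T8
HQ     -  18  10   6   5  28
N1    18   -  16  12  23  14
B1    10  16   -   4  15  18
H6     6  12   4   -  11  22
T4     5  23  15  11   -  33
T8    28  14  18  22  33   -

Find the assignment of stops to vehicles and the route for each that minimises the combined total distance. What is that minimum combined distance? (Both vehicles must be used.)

There are 2^4 − 1 = 15 ways to divide the 5 stops into two non-empty groups. For each, the best each vehicle can do is its own shortest tour through its group:
  {N1} + {B1, H6, T4, T8}: 36 + 66 = 102
  {B1} + {N1, H6, T4, T8}: 20 + 70 = 90
  {N1, B1} + {H6, T4, T8}: 44 + 66 = 110
  {H6} + {N1, B1, T4, T8}: 12 + 70 = 82
  {N1, H6} + {B1, T4, T8}: 36 + 66 = 102
  {B1, H6} + {N1, T4, T8}: 20 + 70 = 90
  … (15 splits in total)
  {T4} + {N1, B1, H6, T8}: 10 + 60 = 70  ← best
Best: vehicle 1 HQ → T4 → HQ = 10; vehicle 2 HQ → N1 → T8 → B1 → H6 → HQ = 60; combined 70.

70 km — the smallest possible combined total.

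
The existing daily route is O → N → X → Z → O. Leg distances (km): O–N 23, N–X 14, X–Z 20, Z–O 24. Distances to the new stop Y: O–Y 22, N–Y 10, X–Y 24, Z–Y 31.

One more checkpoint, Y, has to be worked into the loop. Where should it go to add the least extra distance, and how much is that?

Insertion cost between consecutive stops i–j is d(i,Y) + d(Y,j) − d(i,j):
  between O and N: 22 + 10 − 23 = 9
  between N and X: 10 + 24 − 14 = 20
  between X and Z: 24 + 31 − 20 = 35
  between Z and O: 31 + 22 − 24 = 29
Cheapest insertion is between O and N, adding 9.
New total = 81 + 9 = 90.

Adding 9 km by placing Y on the O–N leg.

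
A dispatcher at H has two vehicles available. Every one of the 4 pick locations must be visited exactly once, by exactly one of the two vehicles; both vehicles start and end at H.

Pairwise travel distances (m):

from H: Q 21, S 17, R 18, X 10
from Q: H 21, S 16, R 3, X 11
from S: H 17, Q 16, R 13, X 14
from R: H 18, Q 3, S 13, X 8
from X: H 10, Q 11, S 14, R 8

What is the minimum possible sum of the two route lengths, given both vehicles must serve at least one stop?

Minimum combined distance: 74 m.

There are 2^3 − 1 = 7 ways to divide the 4 stops into two non-empty groups. For each, the best each vehicle can do is its own shortest tour through its group:
  {Q} + {S, R, X}: 42 + 48 = 90
  {S} + {Q, R, X}: 34 + 42 = 76
  {Q, S} + {R, X}: 54 + 36 = 90
  {R} + {Q, S, X}: 36 + 54 = 90
  {Q, R} + {S, X}: 42 + 41 = 83
  {S, R} + {Q, X}: 48 + 42 = 90
  … (7 splits in total)
  {Q, S, R} + {X}: 54 + 20 = 74  ← best
Best: vehicle 1 H → Q → R → S → H = 54; vehicle 2 H → X → H = 20; combined 74.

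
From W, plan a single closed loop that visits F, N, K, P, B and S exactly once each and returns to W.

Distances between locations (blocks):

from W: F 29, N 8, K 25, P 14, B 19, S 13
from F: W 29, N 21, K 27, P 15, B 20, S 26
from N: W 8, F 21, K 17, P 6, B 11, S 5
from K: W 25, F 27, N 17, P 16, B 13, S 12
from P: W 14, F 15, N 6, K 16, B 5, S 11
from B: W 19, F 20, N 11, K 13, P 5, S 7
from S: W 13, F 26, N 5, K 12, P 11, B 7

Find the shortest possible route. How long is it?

Minimum total distance: 87 blocks.

With 6 stops there are 6!/2 = 360 distinct round trips (a route and its reverse cost the same).
W-F-N-K-P-B-S-W: 29+21+17+16+5+7+13 = 108
W-F-N-K-P-S-B-W: 29+21+17+16+11+7+19 = 120
W-F-N-K-B-P-S-W: 29+21+17+13+5+11+13 = 109
W-F-N-K-B-S-P-W: 29+21+17+13+7+11+14 = 112
W-F-N-K-S-P-B-W: 29+21+17+12+11+5+19 = 114
W-F-N-K-S-B-P-W: 29+21+17+12+7+5+14 = 105
W-F-N-P-K-B-S-W: 29+21+6+16+13+7+13 = 105
W-F-N-P-K-S-B-W: 29+21+6+16+12+7+19 = 110
… (352 more)
W-F-P-B-K-S-N-W: 29+15+5+13+12+5+8 = 87  ← best
The minimum is 87.
One optimal route: W → F → P → B → K → S → N → W (or its reverse).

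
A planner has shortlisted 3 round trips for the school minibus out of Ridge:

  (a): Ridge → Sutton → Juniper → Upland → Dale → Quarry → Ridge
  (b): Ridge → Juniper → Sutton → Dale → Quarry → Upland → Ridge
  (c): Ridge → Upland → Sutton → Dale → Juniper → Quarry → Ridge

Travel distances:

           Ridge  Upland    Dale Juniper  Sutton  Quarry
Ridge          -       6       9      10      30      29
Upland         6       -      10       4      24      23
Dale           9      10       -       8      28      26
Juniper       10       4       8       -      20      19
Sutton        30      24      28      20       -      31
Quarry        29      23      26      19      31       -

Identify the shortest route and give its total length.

(a): 30 + 20 + 4 + 10 + 26 + 29 = 119
(b): 10 + 20 + 28 + 26 + 23 + 6 = 113
(c): 6 + 24 + 28 + 8 + 19 + 29 = 114

Shortest is (b), total 113.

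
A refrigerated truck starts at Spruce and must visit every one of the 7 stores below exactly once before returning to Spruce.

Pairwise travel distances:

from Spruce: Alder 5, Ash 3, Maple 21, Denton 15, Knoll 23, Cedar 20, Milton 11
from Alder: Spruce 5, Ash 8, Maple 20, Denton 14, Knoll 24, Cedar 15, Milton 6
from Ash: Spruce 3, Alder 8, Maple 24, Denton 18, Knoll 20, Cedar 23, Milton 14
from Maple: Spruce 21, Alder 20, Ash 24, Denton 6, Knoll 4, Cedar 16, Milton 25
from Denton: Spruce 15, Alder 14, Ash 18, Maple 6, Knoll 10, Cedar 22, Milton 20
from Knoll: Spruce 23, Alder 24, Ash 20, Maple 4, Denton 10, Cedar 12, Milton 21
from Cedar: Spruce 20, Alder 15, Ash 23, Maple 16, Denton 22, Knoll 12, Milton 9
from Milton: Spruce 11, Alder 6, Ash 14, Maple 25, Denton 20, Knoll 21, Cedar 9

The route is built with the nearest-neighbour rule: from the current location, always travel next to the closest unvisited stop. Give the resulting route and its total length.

Nearest-neighbour total = 63; route Spruce → Ash → Alder → Milton → Cedar → Knoll → Maple → Denton → Spruce.

Spruce → [Ash:3 / Alder:5 / Milton:11 / Denton:15 / Cedar:20 / Maple:21 / Knoll:23] → Ash (3)
Ash → [Alder:8 / Milton:14 / Denton:18 / Knoll:20 / Cedar:23 / Maple:24] → Alder (8)
Alder → [Milton:6 / Denton:14 / Cedar:15 / Maple:20 / Knoll:24] → Milton (6)
Milton → [Cedar:9 / Denton:20 / Knoll:21 / Maple:25] → Cedar (9)
Cedar → [Knoll:12 / Maple:16 / Denton:22] → Knoll (12)
Knoll → [Maple:4 / Denton:10] → Maple (4)
Maple → [Denton:6] → Denton (6)
Return Denton→Spruce: 15.
Total = 3 + 8 + 6 + 9 + 12 + 4 + 6 + 15 = 63.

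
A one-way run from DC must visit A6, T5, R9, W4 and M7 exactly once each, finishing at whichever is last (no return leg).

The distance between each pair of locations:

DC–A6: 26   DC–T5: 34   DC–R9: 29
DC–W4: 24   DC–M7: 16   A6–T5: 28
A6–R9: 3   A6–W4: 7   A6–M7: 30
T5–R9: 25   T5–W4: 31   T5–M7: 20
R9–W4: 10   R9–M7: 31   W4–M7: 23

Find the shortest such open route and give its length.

There are 5! = 120 possible orderings.
DC → A6 → T5 → R9 → W4 → M7: 26+28+25+10+23 = 112
DC → A6 → T5 → R9 → M7 → W4: 26+28+25+31+23 = 133
DC → A6 → T5 → W4 → R9 → M7: 26+28+31+10+31 = 126
DC → A6 → T5 → W4 → M7 → R9: 26+28+31+23+31 = 139
DC → A6 → T5 → M7 → R9 → W4: 26+28+20+31+10 = 115
DC → A6 → T5 → M7 → W4 → R9: 26+28+20+23+10 = 107
DC → A6 → R9 → T5 → W4 → M7: 26+3+25+31+23 = 108
DC → A6 → R9 → T5 → M7 → W4: 26+3+25+20+23 = 97
DC → A6 → R9 → W4 → T5 → M7: 26+3+10+31+20 = 90
DC → A6 → R9 → W4 → M7 → T5: 26+3+10+23+20 = 82
DC → A6 → R9 → M7 → T5 → W4: 26+3+31+20+31 = 111
DC → A6 → R9 → M7 → W4 → T5: 26+3+31+23+31 = 114
DC → A6 → W4 → T5 → R9 → M7: 26+7+31+25+31 = 120
DC → A6 → W4 → T5 → M7 → R9: 26+7+31+20+31 = 115
… (106 more)
DC → M7 → T5 → R9 → A6 → W4: 16+20+25+3+7 = 71  ← best
The minimum is 71.
One shortest path: DC → M7 → T5 → R9 → A6 → W4.

Minimum one-way distance = 71.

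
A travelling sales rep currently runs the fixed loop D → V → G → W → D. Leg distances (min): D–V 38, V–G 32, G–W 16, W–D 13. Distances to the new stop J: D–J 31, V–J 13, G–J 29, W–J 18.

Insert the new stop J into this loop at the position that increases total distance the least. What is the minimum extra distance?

Insertion cost between consecutive stops i–j is d(i,J) + d(J,j) − d(i,j):
  between D and V: 31 + 13 − 38 = 6
  between V and G: 13 + 29 − 32 = 10
  between G and W: 29 + 18 − 16 = 31
  between W and D: 18 + 31 − 13 = 36
Cheapest insertion is between D and V, adding 6.
New total = 99 + 6 = 105.

+6 min — insert J between D and V.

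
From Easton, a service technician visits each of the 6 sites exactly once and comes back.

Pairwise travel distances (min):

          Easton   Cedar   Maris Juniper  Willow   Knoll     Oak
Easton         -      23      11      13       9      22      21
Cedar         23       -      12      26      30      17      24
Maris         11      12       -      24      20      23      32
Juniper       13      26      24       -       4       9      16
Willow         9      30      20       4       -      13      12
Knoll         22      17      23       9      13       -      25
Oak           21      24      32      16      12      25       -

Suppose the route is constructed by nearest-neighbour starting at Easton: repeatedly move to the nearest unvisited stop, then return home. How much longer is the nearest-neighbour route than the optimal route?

18 min longer than the optimal tour.

Easton: Willow=9, Maris=11, Juniper=13, Oak=21, Knoll=22, Cedar=23 ⇒ Willow
Willow: Juniper=4, Oak=12, Knoll=13, Maris=20, Cedar=30 ⇒ Juniper
Juniper: Knoll=9, Oak=16, Maris=24, Cedar=26 ⇒ Knoll
Knoll: Cedar=17, Maris=23, Oak=25 ⇒ Cedar
Cedar: Maris=12, Oak=24 ⇒ Maris
Maris: Oak=32 ⇒ Oak
NN route Easton → Willow → Juniper → Knoll → Cedar → Maris → Oak → Easton costs 104.
Optimal: Easton → Maris → Cedar → Knoll → Juniper → Willow → Oak → Easton costs 86 (by enumerating all 360 distinct tours).
Excess = 104 − 86 = 18.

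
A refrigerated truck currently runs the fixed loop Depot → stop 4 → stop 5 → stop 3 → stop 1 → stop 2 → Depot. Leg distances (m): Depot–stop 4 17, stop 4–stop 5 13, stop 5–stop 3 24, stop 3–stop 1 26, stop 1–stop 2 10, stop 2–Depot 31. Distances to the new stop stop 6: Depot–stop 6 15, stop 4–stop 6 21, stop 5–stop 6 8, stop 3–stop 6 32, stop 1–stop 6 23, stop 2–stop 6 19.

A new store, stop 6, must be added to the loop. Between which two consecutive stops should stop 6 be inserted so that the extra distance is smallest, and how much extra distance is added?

Insertion cost between consecutive stops i–j is d(i,stop 6) + d(stop 6,j) − d(i,j):
  between Depot and stop 4: 15 + 21 − 17 = 19
  between stop 4 and stop 5: 21 + 8 − 13 = 16
  between stop 5 and stop 3: 8 + 32 − 24 = 16
  between stop 3 and stop 1: 32 + 23 − 26 = 29
  between stop 1 and stop 2: 23 + 19 − 10 = 32
  between stop 2 and Depot: 19 + 15 − 31 = 3
Cheapest insertion is between stop 2 and Depot, adding 3.
New total = 121 + 3 = 124.

Adding 3 m by placing stop 6 on the stop 2–Depot leg.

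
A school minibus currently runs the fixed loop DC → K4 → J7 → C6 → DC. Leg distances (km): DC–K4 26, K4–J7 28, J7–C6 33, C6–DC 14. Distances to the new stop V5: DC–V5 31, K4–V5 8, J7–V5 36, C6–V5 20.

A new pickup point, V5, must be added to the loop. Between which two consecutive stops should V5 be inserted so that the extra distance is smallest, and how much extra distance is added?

Insertion cost between consecutive stops i–j is d(i,V5) + d(V5,j) − d(i,j):
  between DC and K4: 31 + 8 − 26 = 13
  between K4 and J7: 8 + 36 − 28 = 16
  between J7 and C6: 36 + 20 − 33 = 23
  between C6 and DC: 20 + 31 − 14 = 37
Cheapest insertion is between DC and K4, adding 13.
New total = 101 + 13 = 114.

+13 km — insert V5 between DC and K4.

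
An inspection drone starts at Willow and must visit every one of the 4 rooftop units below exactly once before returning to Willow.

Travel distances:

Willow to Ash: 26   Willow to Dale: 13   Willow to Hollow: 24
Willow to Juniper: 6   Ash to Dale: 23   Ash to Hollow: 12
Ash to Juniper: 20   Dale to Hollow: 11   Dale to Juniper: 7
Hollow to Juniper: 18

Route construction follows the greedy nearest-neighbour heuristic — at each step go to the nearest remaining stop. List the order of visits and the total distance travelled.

At Willow the remaining stops are Juniper 6, Dale 13, Hollow 24, Ash 26; go to Juniper.
At Juniper the remaining stops are Dale 7, Hollow 18, Ash 20; go to Dale.
At Dale the remaining stops are Hollow 11, Ash 23; go to Hollow.
At Hollow the remaining stops are Ash 12; go to Ash.
Return Ash→Willow: 26.
Total = 6 + 7 + 11 + 12 + 26 = 62.

Nearest-neighbour total = 62; route Willow → Juniper → Dale → Hollow → Ash → Willow.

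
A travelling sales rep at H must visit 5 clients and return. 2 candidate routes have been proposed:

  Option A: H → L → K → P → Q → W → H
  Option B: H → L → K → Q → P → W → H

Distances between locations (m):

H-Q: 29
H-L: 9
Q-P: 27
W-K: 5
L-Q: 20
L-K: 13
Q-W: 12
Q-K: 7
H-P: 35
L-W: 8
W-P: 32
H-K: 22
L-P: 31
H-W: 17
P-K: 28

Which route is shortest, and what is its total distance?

Shortest is Option B, total 105 m.

Option A: 9 + 13 + 28 + 27 + 12 + 17 = 106
Option B: 9 + 13 + 7 + 27 + 32 + 17 = 105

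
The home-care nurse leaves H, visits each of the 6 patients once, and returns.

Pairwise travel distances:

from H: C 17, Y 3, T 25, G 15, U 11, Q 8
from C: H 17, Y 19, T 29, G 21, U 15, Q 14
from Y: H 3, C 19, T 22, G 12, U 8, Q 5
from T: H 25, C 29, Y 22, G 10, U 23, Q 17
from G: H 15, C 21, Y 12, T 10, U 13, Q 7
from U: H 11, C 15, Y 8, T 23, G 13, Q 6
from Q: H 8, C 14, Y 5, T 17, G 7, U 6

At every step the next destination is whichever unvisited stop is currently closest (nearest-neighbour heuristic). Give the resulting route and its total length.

83 along H → Y → Q → U → G → T → C → H.

From H: distances to unvisited — Y=3, Q=8, U=11, G=15, C=17, T=25. Nearest is Y (3).
From Y: distances to unvisited — Q=5, U=8, G=12, C=19, T=22. Nearest is Q (5).
From Q: distances to unvisited — U=6, G=7, C=14, T=17. Nearest is U (6).
From U: distances to unvisited — G=13, C=15, T=23. Nearest is G (13).
From G: distances to unvisited — T=10, C=21. Nearest is T (10).
From T: distances to unvisited — C=29. Nearest is C (29).
Return C→H: 17.
Total = 3 + 5 + 6 + 13 + 10 + 29 + 17 = 83.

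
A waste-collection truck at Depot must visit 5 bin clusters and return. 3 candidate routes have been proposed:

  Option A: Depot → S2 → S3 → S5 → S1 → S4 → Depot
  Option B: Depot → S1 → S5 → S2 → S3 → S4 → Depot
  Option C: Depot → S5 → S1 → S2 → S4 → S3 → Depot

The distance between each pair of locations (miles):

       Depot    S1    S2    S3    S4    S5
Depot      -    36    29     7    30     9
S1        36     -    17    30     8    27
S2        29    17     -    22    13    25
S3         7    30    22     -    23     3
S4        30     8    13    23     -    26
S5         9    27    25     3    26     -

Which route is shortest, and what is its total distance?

Shortest is Option C, total 96 miles.

Option A: 29 + 22 + 3 + 27 + 8 + 30 = 119
Option B: 36 + 27 + 25 + 22 + 23 + 30 = 163
Option C: 9 + 27 + 17 + 13 + 23 + 7 = 96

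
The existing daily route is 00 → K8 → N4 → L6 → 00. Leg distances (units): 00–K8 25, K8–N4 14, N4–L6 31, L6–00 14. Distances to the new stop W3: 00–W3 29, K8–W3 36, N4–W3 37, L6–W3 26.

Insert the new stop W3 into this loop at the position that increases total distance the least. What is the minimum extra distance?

Adding 32 by placing W3 on the N4–L6 leg.

Insertion cost between consecutive stops i–j is d(i,W3) + d(W3,j) − d(i,j):
  between 00 and K8: 29 + 36 − 25 = 40
  between K8 and N4: 36 + 37 − 14 = 59
  between N4 and L6: 37 + 26 − 31 = 32
  between L6 and 00: 26 + 29 − 14 = 41
Cheapest insertion is between N4 and L6, adding 32.
New total = 84 + 32 = 116.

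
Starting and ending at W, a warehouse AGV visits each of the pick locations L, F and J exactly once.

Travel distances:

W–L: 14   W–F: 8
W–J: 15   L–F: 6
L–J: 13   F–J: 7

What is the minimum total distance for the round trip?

Minimum total distance: 42.

There are 3 distinct closed tours to check (reversals are equivalent).
W - L - F - J - W: 14+6+7+15 = 42
W - L - J - F - W: 14+13+7+8 = 42
W - F - L - J - W: 8+6+13+15 = 42
The minimum is 42.
One optimal route: W → L → F → J → W (or its reverse).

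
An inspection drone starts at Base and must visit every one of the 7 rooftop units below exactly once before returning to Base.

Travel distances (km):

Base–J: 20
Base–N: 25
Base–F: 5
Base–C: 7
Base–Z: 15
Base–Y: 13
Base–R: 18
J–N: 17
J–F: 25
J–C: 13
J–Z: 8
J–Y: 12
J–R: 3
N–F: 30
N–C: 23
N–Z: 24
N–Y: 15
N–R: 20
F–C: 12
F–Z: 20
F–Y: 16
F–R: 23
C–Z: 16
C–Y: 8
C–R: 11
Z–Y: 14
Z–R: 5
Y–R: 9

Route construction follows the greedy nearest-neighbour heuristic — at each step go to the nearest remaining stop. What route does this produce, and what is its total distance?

Total distance 94 km via the nearest-neighbour route Base → F → C → Y → R → J → Z → N → Base.

Base → [F:5 / C:7 / Y:13 / Z:15 / R:18 / J:20 / N:25] → F (5)
F → [C:12 / Y:16 / Z:20 / R:23 / J:25 / N:30] → C (12)
C → [Y:8 / R:11 / J:13 / Z:16 / N:23] → Y (8)
Y → [R:9 / J:12 / Z:14 / N:15] → R (9)
R → [J:3 / Z:5 / N:20] → J (3)
J → [Z:8 / N:17] → Z (8)
Z → [N:24] → N (24)
Return N→Base: 25.
Total = 5 + 12 + 8 + 9 + 3 + 8 + 24 + 25 = 94.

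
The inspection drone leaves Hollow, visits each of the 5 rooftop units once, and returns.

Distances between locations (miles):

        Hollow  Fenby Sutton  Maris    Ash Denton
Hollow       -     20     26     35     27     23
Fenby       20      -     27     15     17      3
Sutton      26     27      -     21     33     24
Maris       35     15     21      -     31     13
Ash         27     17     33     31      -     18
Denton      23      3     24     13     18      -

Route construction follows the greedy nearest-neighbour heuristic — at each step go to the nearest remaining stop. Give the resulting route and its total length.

At Hollow the remaining stops are Fenby 20, Denton 23, Sutton 26, Ash 27, Maris 35; go to Fenby.
At Fenby the remaining stops are Denton 3, Maris 15, Ash 17, Sutton 27; go to Denton.
At Denton the remaining stops are Maris 13, Ash 18, Sutton 24; go to Maris.
At Maris the remaining stops are Sutton 21, Ash 31; go to Sutton.
At Sutton the remaining stops are Ash 33; go to Ash.
Return Ash→Hollow: 27.
Total = 20 + 3 + 13 + 21 + 33 + 27 = 117.

Nearest-neighbour total = 117 miles; route Hollow → Fenby → Denton → Maris → Sutton → Ash → Hollow.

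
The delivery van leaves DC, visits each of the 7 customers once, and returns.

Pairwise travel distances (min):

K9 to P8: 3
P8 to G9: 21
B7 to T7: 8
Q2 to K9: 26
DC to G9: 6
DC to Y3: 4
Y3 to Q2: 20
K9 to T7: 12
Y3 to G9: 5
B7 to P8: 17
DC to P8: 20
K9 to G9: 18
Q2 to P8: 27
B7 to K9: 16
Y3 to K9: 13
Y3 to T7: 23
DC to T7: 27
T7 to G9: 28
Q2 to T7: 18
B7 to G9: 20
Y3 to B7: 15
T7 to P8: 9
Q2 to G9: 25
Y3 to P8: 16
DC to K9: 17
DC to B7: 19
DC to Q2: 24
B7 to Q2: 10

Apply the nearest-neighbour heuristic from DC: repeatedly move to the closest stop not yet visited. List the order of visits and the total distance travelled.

Total distance 81 min via the nearest-neighbour route DC → Y3 → G9 → K9 → P8 → T7 → B7 → Q2 → DC.

At DC the remaining stops are Y3 4, G9 6, K9 17, B7 19, P8 20, Q2 24, T7 27; go to Y3.
At Y3 the remaining stops are G9 5, K9 13, B7 15, P8 16, Q2 20, T7 23; go to G9.
At G9 the remaining stops are K9 18, B7 20, P8 21, Q2 25, T7 28; go to K9.
At K9 the remaining stops are P8 3, T7 12, B7 16, Q2 26; go to P8.
At P8 the remaining stops are T7 9, B7 17, Q2 27; go to T7.
At T7 the remaining stops are B7 8, Q2 18; go to B7.
At B7 the remaining stops are Q2 10; go to Q2.
Return Q2→DC: 24.
Total = 4 + 5 + 18 + 3 + 9 + 8 + 10 + 24 = 81.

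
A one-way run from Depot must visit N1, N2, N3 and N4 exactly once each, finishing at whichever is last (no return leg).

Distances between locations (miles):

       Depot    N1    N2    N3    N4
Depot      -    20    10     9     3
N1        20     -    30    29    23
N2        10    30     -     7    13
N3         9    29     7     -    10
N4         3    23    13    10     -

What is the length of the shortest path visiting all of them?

Shortest open route: 50 miles.

There are 4! = 24 possible orderings.
Depot - N1 - N2 - N3 - N4: 20+30+7+10 = 67
Depot - N1 - N2 - N4 - N3: 20+30+13+10 = 73
Depot - N1 - N3 - N2 - N4: 20+29+7+13 = 69
Depot - N1 - N3 - N4 - N2: 20+29+10+13 = 72
Depot - N1 - N4 - N2 - N3: 20+23+13+7 = 63
Depot - N1 - N4 - N3 - N2: 20+23+10+7 = 60
Depot - N2 - N1 - N3 - N4: 10+30+29+10 = 79
Depot - N2 - N1 - N4 - N3: 10+30+23+10 = 73
Depot - N2 - N3 - N1 - N4: 10+7+29+23 = 69
Depot - N2 - N3 - N4 - N1: 10+7+10+23 = 50
Depot - N2 - N4 - N1 - N3: 10+13+23+29 = 75
Depot - N2 - N4 - N3 - N1: 10+13+10+29 = 62
Depot - N3 - N1 - N2 - N4: 9+29+30+13 = 81
Depot - N3 - N1 - N4 - N2: 9+29+23+13 = 74
… (10 more)
The minimum is 50.
One shortest path: Depot → N2 → N3 → N4 → N1.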